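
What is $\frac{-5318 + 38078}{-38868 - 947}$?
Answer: $- \frac{6552}{7963} \approx -0.82281$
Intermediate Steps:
$\frac{-5318 + 38078}{-38868 - 947} = \frac{32760}{-39815} = 32760 \left(- \frac{1}{39815}\right) = - \frac{6552}{7963}$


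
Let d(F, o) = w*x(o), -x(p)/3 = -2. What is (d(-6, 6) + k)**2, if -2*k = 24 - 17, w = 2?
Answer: 289/4 ≈ 72.250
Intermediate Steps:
x(p) = 6 (x(p) = -3*(-2) = 6)
d(F, o) = 12 (d(F, o) = 2*6 = 12)
k = -7/2 (k = -(24 - 17)/2 = -1/2*7 = -7/2 ≈ -3.5000)
(d(-6, 6) + k)**2 = (12 - 7/2)**2 = (17/2)**2 = 289/4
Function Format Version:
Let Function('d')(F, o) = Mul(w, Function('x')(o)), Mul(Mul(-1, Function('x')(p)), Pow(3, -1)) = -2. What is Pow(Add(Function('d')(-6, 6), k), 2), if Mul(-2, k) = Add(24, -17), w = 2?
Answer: Rational(289, 4) ≈ 72.250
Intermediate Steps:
Function('x')(p) = 6 (Function('x')(p) = Mul(-3, -2) = 6)
Function('d')(F, o) = 12 (Function('d')(F, o) = Mul(2, 6) = 12)
k = Rational(-7, 2) (k = Mul(Rational(-1, 2), Add(24, -17)) = Mul(Rational(-1, 2), 7) = Rational(-7, 2) ≈ -3.5000)
Pow(Add(Function('d')(-6, 6), k), 2) = Pow(Add(12, Rational(-7, 2)), 2) = Pow(Rational(17, 2), 2) = Rational(289, 4)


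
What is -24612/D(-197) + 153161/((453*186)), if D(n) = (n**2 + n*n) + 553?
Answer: 3299663545/2195510706 ≈ 1.5029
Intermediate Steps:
D(n) = 553 + 2*n**2 (D(n) = (n**2 + n**2) + 553 = 2*n**2 + 553 = 553 + 2*n**2)
-24612/D(-197) + 153161/((453*186)) = -24612/(553 + 2*(-197)**2) + 153161/((453*186)) = -24612/(553 + 2*38809) + 153161/84258 = -24612/(553 + 77618) + 153161*(1/84258) = -24612/78171 + 153161/84258 = -24612*1/78171 + 153161/84258 = -8204/26057 + 153161/84258 = 3299663545/2195510706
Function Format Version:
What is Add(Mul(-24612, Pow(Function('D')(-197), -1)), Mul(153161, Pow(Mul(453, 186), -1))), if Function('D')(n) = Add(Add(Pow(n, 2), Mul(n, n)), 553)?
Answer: Rational(3299663545, 2195510706) ≈ 1.5029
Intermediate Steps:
Function('D')(n) = Add(553, Mul(2, Pow(n, 2))) (Function('D')(n) = Add(Add(Pow(n, 2), Pow(n, 2)), 553) = Add(Mul(2, Pow(n, 2)), 553) = Add(553, Mul(2, Pow(n, 2))))
Add(Mul(-24612, Pow(Function('D')(-197), -1)), Mul(153161, Pow(Mul(453, 186), -1))) = Add(Mul(-24612, Pow(Add(553, Mul(2, Pow(-197, 2))), -1)), Mul(153161, Pow(Mul(453, 186), -1))) = Add(Mul(-24612, Pow(Add(553, Mul(2, 38809)), -1)), Mul(153161, Pow(84258, -1))) = Add(Mul(-24612, Pow(Add(553, 77618), -1)), Mul(153161, Rational(1, 84258))) = Add(Mul(-24612, Pow(78171, -1)), Rational(153161, 84258)) = Add(Mul(-24612, Rational(1, 78171)), Rational(153161, 84258)) = Add(Rational(-8204, 26057), Rational(153161, 84258)) = Rational(3299663545, 2195510706)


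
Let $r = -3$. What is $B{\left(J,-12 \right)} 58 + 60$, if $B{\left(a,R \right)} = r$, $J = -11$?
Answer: $-114$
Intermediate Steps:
$B{\left(a,R \right)} = -3$
$B{\left(J,-12 \right)} 58 + 60 = \left(-3\right) 58 + 60 = -174 + 60 = -114$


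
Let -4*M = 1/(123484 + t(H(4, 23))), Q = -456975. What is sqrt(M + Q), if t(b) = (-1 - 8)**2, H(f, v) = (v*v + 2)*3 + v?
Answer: I*sqrt(27908942432501065)/247130 ≈ 676.0*I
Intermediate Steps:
H(f, v) = 6 + v + 3*v**2 (H(f, v) = (v**2 + 2)*3 + v = (2 + v**2)*3 + v = (6 + 3*v**2) + v = 6 + v + 3*v**2)
t(b) = 81 (t(b) = (-9)**2 = 81)
M = -1/494260 (M = -1/(4*(123484 + 81)) = -1/4/123565 = -1/4*1/123565 = -1/494260 ≈ -2.0232e-6)
sqrt(M + Q) = sqrt(-1/494260 - 456975) = sqrt(-225864463501/494260) = I*sqrt(27908942432501065)/247130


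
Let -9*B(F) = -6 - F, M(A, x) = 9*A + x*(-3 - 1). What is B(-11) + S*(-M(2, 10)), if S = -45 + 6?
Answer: -7727/9 ≈ -858.56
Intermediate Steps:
M(A, x) = -4*x + 9*A (M(A, x) = 9*A + x*(-4) = 9*A - 4*x = -4*x + 9*A)
B(F) = ⅔ + F/9 (B(F) = -(-6 - F)/9 = ⅔ + F/9)
S = -39
B(-11) + S*(-M(2, 10)) = (⅔ + (⅑)*(-11)) - (-39)*(-4*10 + 9*2) = (⅔ - 11/9) - (-39)*(-40 + 18) = -5/9 - (-39)*(-22) = -5/9 - 39*22 = -5/9 - 858 = -7727/9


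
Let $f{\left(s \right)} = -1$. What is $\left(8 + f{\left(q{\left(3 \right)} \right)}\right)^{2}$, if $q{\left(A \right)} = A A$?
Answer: $49$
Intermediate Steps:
$q{\left(A \right)} = A^{2}$
$\left(8 + f{\left(q{\left(3 \right)} \right)}\right)^{2} = \left(8 - 1\right)^{2} = 7^{2} = 49$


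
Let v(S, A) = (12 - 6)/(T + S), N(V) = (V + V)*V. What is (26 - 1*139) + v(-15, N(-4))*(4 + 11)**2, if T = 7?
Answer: -1127/4 ≈ -281.75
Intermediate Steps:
N(V) = 2*V**2 (N(V) = (2*V)*V = 2*V**2)
v(S, A) = 6/(7 + S) (v(S, A) = (12 - 6)/(7 + S) = 6/(7 + S))
(26 - 1*139) + v(-15, N(-4))*(4 + 11)**2 = (26 - 1*139) + (6/(7 - 15))*(4 + 11)**2 = (26 - 139) + (6/(-8))*15**2 = -113 + (6*(-1/8))*225 = -113 - 3/4*225 = -113 - 675/4 = -1127/4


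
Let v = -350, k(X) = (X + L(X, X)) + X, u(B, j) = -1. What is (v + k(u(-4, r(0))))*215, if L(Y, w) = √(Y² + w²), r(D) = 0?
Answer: -75680 + 215*√2 ≈ -75376.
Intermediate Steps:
k(X) = 2*X + √2*√(X²) (k(X) = (X + √(X² + X²)) + X = (X + √(2*X²)) + X = (X + √2*√(X²)) + X = 2*X + √2*√(X²))
(v + k(u(-4, r(0))))*215 = (-350 + (2*(-1) + √2*√((-1)²)))*215 = (-350 + (-2 + √2*√1))*215 = (-350 + (-2 + √2*1))*215 = (-350 + (-2 + √2))*215 = (-352 + √2)*215 = -75680 + 215*√2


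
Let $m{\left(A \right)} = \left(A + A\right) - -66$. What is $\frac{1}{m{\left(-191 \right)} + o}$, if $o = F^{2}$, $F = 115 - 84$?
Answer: $\frac{1}{645} \approx 0.0015504$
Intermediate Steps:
$m{\left(A \right)} = 66 + 2 A$ ($m{\left(A \right)} = 2 A + 66 = 66 + 2 A$)
$F = 31$ ($F = 115 - 84 = 31$)
$o = 961$ ($o = 31^{2} = 961$)
$\frac{1}{m{\left(-191 \right)} + o} = \frac{1}{\left(66 + 2 \left(-191\right)\right) + 961} = \frac{1}{\left(66 - 382\right) + 961} = \frac{1}{-316 + 961} = \frac{1}{645}$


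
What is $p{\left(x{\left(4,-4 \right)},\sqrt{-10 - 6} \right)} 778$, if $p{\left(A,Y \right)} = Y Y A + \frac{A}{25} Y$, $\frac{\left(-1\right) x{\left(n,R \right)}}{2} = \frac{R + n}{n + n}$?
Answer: $0$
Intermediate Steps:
$x{\left(n,R \right)} = - \frac{R + n}{n}$ ($x{\left(n,R \right)} = - 2 \frac{R + n}{n + n} = - 2 \frac{R + n}{2 n} = - \frac{R + n}{n}$)
$p{\left(A,Y \right)} = A Y^{2} + \frac{A Y}{25}$ ($p{\left(A,Y \right)} = Y^{2} A + A \frac{1}{25} Y = A Y^{2} + \frac{A}{25} Y = A Y^{2} + \frac{A Y}{25}$)
$p{\left(x{\left(4,-4 \right)},\sqrt{-10 - 6} \right)} 778 = \frac{\frac{\left(-1\right) \left(-4\right) - 4}{4} \sqrt{-10 - 6} \left(1 + 25 \sqrt{-10 - 6}\right)}{25} \cdot 778 = \frac{\frac{4 - 4}{4} \sqrt{-16} \left(1 + 25 \sqrt{-16}\right)}{25} \cdot 778 = \frac{\frac{1}{4} \cdot 0 \cdot 4 i \left(1 + 25 \cdot 4 i\right)}{25} \cdot 778 = \frac{1}{25} \cdot 0 \cdot 4 i \left(1 + 100 i\right) 778 = 0 \cdot 778 = 0$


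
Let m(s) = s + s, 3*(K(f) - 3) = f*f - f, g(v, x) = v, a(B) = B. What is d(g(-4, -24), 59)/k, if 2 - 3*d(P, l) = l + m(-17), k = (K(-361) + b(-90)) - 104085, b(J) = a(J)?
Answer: 23/181834 ≈ 0.00012649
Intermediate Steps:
b(J) = J
K(f) = 3 - f/3 + f²/3 (K(f) = 3 + (f*f - f)/3 = 3 + (f² - f)/3 = 3 + (-f/3 + f²/3) = 3 - f/3 + f²/3)
m(s) = 2*s
k = -181834/3 (k = ((3 - ⅓*(-361) + (⅓)*(-361)²) - 90) - 104085 = ((3 + 361/3 + (⅓)*130321) - 90) - 104085 = ((3 + 361/3 + 130321/3) - 90) - 104085 = (130691/3 - 90) - 104085 = 130421/3 - 104085 = -181834/3 ≈ -60611.)
d(P, l) = 12 - l/3 (d(P, l) = ⅔ - (l + 2*(-17))/3 = ⅔ - (l - 34)/3 = ⅔ - (-34 + l)/3 = ⅔ + (34/3 - l/3) = 12 - l/3)
d(g(-4, -24), 59)/k = (12 - ⅓*59)/(-181834/3) = (12 - 59/3)*(-3/181834) = -23/3*(-3/181834) = 23/181834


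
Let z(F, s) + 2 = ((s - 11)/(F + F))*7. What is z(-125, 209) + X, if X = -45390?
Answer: -5674693/125 ≈ -45398.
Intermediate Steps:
z(F, s) = -2 + 7*(-11 + s)/(2*F) (z(F, s) = -2 + ((s - 11)/(F + F))*7 = -2 + ((-11 + s)/((2*F)))*7 = -2 + ((-11 + s)*(1/(2*F)))*7 = -2 + ((-11 + s)/(2*F))*7 = -2 + 7*(-11 + s)/(2*F))
z(-125, 209) + X = (½)*(-77 - 4*(-125) + 7*209)/(-125) - 45390 = (½)*(-1/125)*(-77 + 500 + 1463) - 45390 = (½)*(-1/125)*1886 - 45390 = -943/125 - 45390 = -5674693/125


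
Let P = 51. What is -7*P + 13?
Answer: -344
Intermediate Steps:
-7*P + 13 = -7*51 + 13 = -357 + 13 = -344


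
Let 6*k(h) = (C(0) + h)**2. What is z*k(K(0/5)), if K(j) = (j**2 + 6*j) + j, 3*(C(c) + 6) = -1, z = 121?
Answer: 43681/54 ≈ 808.91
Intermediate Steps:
C(c) = -19/3 (C(c) = -6 + (1/3)*(-1) = -6 - 1/3 = -19/3)
K(j) = j**2 + 7*j
k(h) = (-19/3 + h)**2/6
z*k(K(0/5)) = 121*((-19 + 3*((0/5)*(7 + 0/5)))**2/54) = 121*((-19 + 3*((0*(1/5))*(7 + 0*(1/5))))**2/54) = 121*((-19 + 3*(0*(7 + 0)))**2/54) = 121*((-19 + 3*(0*7))**2/54) = 121*((-19 + 3*0)**2/54) = 121*((-19 + 0)**2/54) = 121*((1/54)*(-19)**2) = 121*((1/54)*361) = 121*(361/54) = 43681/54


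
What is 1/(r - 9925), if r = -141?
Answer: -1/10066 ≈ -9.9344e-5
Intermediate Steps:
1/(r - 9925) = 1/(-141 - 9925) = 1/(-10066) = -1/10066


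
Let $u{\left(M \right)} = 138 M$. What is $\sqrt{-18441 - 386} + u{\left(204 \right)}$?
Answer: $28152 + i \sqrt{18827} \approx 28152.0 + 137.21 i$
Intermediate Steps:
$\sqrt{-18441 - 386} + u{\left(204 \right)} = \sqrt{-18441 - 386} + 138 \cdot 204 = \sqrt{-18827} + 28152 = i \sqrt{18827} + 28152 = 28152 + i \sqrt{18827}$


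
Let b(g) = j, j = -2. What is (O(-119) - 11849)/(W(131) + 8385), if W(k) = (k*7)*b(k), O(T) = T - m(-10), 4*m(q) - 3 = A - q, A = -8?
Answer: -47877/26204 ≈ -1.8271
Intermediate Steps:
m(q) = -5/4 - q/4 (m(q) = ¾ + (-8 - q)/4 = ¾ + (-2 - q/4) = -5/4 - q/4)
b(g) = -2
O(T) = -5/4 + T (O(T) = T - (-5/4 - ¼*(-10)) = T - (-5/4 + 5/2) = T - 1*5/4 = T - 5/4 = -5/4 + T)
W(k) = -14*k (W(k) = (k*7)*(-2) = (7*k)*(-2) = -14*k)
(O(-119) - 11849)/(W(131) + 8385) = ((-5/4 - 119) - 11849)/(-14*131 + 8385) = (-481/4 - 11849)/(-1834 + 8385) = -47877/4/6551 = -47877/4*1/6551 = -47877/26204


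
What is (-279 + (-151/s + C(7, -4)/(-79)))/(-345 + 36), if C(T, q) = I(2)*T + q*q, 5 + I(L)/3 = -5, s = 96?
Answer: 2109241/2343456 ≈ 0.90006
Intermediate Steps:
I(L) = -30 (I(L) = -15 + 3*(-5) = -15 - 15 = -30)
C(T, q) = q² - 30*T (C(T, q) = -30*T + q*q = -30*T + q² = q² - 30*T)
(-279 + (-151/s + C(7, -4)/(-79)))/(-345 + 36) = (-279 + (-151/96 + ((-4)² - 30*7)/(-79)))/(-345 + 36) = (-279 + (-151*1/96 + (16 - 210)*(-1/79)))/(-309) = (-279 + (-151/96 - 194*(-1/79)))*(-1/309) = (-279 + (-151/96 + 194/79))*(-1/309) = (-279 + 6695/7584)*(-1/309) = -2109241/7584*(-1/309) = 2109241/2343456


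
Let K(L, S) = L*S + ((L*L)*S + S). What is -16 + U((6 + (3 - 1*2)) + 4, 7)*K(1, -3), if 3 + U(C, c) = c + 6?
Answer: -106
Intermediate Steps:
K(L, S) = S + L*S + S*L**2 (K(L, S) = L*S + (L**2*S + S) = L*S + (S*L**2 + S) = L*S + (S + S*L**2) = S + L*S + S*L**2)
U(C, c) = 3 + c (U(C, c) = -3 + (c + 6) = -3 + (6 + c) = 3 + c)
-16 + U((6 + (3 - 1*2)) + 4, 7)*K(1, -3) = -16 + (3 + 7)*(-3*(1 + 1 + 1**2)) = -16 + 10*(-3*(1 + 1 + 1)) = -16 + 10*(-3*3) = -16 + 10*(-9) = -16 - 90 = -106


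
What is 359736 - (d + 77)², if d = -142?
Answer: 355511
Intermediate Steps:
359736 - (d + 77)² = 359736 - (-142 + 77)² = 359736 - 1*(-65)² = 359736 - 1*4225 = 359736 - 4225 = 355511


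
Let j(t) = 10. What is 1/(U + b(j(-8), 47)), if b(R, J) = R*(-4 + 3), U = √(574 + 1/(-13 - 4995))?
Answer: 50080/2373791 + 12*√99971887/2373791 ≈ 0.071642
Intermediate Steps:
U = 3*√99971887/1252 (U = √(574 + 1/(-5008)) = √(574 - 1/5008) = √(2874591/5008) = 3*√99971887/1252 ≈ 23.958)
b(R, J) = -R (b(R, J) = R*(-1) = -R)
1/(U + b(j(-8), 47)) = 1/(3*√99971887/1252 - 1*10) = 1/(3*√99971887/1252 - 10) = 1/(-10 + 3*√99971887/1252)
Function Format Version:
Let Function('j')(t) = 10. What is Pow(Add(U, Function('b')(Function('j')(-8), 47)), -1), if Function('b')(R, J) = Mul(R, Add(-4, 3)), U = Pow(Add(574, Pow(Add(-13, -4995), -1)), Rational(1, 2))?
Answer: Add(Rational(50080, 2373791), Mul(Rational(12, 2373791), Pow(99971887, Rational(1, 2)))) ≈ 0.071642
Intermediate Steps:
U = Mul(Rational(3, 1252), Pow(99971887, Rational(1, 2))) (U = Pow(Add(574, Pow(-5008, -1)), Rational(1, 2)) = Pow(Add(574, Rational(-1, 5008)), Rational(1, 2)) = Pow(Rational(2874591, 5008), Rational(1, 2)) = Mul(Rational(3, 1252), Pow(99971887, Rational(1, 2))) ≈ 23.958)
Function('b')(R, J) = Mul(-1, R) (Function('b')(R, J) = Mul(R, -1) = Mul(-1, R))
Pow(Add(U, Function('b')(Function('j')(-8), 47)), -1) = Pow(Add(Mul(Rational(3, 1252), Pow(99971887, Rational(1, 2))), Mul(-1, 10)), -1) = Pow(Add(Mul(Rational(3, 1252), Pow(99971887, Rational(1, 2))), -10), -1) = Pow(Add(-10, Mul(Rational(3, 1252), Pow(99971887, Rational(1, 2)))), -1)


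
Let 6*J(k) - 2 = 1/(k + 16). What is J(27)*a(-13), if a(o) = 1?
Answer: 29/86 ≈ 0.33721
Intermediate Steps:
J(k) = ⅓ + 1/(6*(16 + k)) (J(k) = ⅓ + 1/(6*(k + 16)) = ⅓ + 1/(6*(16 + k)))
J(27)*a(-13) = ((33 + 2*27)/(6*(16 + 27)))*1 = ((⅙)*(33 + 54)/43)*1 = ((⅙)*(1/43)*87)*1 = (29/86)*1 = 29/86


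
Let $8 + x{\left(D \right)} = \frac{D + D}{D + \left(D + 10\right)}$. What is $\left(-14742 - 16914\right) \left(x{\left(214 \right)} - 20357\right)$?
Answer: $\frac{47058975992}{73} \approx 6.4464 \cdot 10^{8}$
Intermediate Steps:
$x{\left(D \right)} = -8 + \frac{2 D}{10 + 2 D}$ ($x{\left(D \right)} = -8 + \frac{D + D}{D + \left(D + 10\right)} = -8 + \frac{2 D}{D + \left(10 + D\right)} = -8 + \frac{2 D}{10 + 2 D}$)
$\left(-14742 - 16914\right) \left(x{\left(214 \right)} - 20357\right) = \left(-14742 - 16914\right) \left(\frac{-40 - 1498}{5 + 214} - 20357\right) = - 31656 \left(\frac{-40 - 1498}{219} - 20357\right) = - 31656 \left(\frac{1}{219} \left(-1538\right) - 20357\right) = - 31656 \left(- \frac{1538}{219} - 20357\right) = \left(-31656\right) \left(- \frac{4459721}{219}\right) = \frac{47058975992}{73}$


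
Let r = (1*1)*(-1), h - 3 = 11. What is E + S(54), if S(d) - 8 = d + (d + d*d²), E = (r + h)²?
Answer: 157749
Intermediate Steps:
h = 14 (h = 3 + 11 = 14)
r = -1 (r = 1*(-1) = -1)
E = 169 (E = (-1 + 14)² = 13² = 169)
S(d) = 8 + d³ + 2*d (S(d) = 8 + (d + (d + d*d²)) = 8 + (d + (d + d³)) = 8 + (d³ + 2*d) = 8 + d³ + 2*d)
E + S(54) = 169 + (8 + 54³ + 2*54) = 169 + (8 + 157464 + 108) = 169 + 157580 = 157749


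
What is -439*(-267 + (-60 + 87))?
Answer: 105360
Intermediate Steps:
-439*(-267 + (-60 + 87)) = -439*(-267 + 27) = -439*(-240) = 105360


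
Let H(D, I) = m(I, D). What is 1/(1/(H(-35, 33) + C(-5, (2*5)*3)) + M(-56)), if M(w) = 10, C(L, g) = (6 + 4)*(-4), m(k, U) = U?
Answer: 75/749 ≈ 0.10013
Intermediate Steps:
H(D, I) = D
C(L, g) = -40 (C(L, g) = 10*(-4) = -40)
1/(1/(H(-35, 33) + C(-5, (2*5)*3)) + M(-56)) = 1/(1/(-35 - 40) + 10) = 1/(1/(-75) + 10) = 1/(-1/75 + 10) = 1/(749/75) = 75/749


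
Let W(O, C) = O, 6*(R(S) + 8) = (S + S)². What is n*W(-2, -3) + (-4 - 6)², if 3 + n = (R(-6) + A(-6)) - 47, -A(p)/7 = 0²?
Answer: 168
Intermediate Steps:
A(p) = 0 (A(p) = -7*0² = -7*0 = 0)
R(S) = -8 + 2*S²/3 (R(S) = -8 + (S + S)²/6 = -8 + (2*S)²/6 = -8 + (4*S²)/6 = -8 + 2*S²/3)
n = -34 (n = -3 + (((-8 + (⅔)*(-6)²) + 0) - 47) = -3 + (((-8 + (⅔)*36) + 0) - 47) = -3 + (((-8 + 24) + 0) - 47) = -3 + ((16 + 0) - 47) = -3 + (16 - 47) = -3 - 31 = -34)
n*W(-2, -3) + (-4 - 6)² = -34*(-2) + (-4 - 6)² = 68 + (-10)² = 68 + 100 = 168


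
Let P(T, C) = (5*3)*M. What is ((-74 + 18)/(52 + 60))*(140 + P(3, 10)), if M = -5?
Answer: -65/2 ≈ -32.500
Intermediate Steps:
P(T, C) = -75 (P(T, C) = (5*3)*(-5) = 15*(-5) = -75)
((-74 + 18)/(52 + 60))*(140 + P(3, 10)) = ((-74 + 18)/(52 + 60))*(140 - 75) = -56/112*65 = -56*1/112*65 = -1/2*65 = -65/2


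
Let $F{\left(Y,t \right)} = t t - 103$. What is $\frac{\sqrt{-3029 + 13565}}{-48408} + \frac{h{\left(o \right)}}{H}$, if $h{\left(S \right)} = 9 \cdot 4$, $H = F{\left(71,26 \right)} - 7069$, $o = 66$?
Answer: $- \frac{9}{1624} - \frac{\sqrt{2634}}{24204} \approx -0.0076623$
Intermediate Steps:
$F{\left(Y,t \right)} = -103 + t^{2}$ ($F{\left(Y,t \right)} = t^{2} - 103 = -103 + t^{2}$)
$H = -6496$ ($H = \left(-103 + 26^{2}\right) - 7069 = \left(-103 + 676\right) - 7069 = 573 - 7069 = -6496$)
$h{\left(S \right)} = 36$
$\frac{\sqrt{-3029 + 13565}}{-48408} + \frac{h{\left(o \right)}}{H} = \frac{\sqrt{-3029 + 13565}}{-48408} + \frac{36}{-6496} = \sqrt{10536} \left(- \frac{1}{48408}\right) + 36 \left(- \frac{1}{6496}\right) = 2 \sqrt{2634} \left(- \frac{1}{48408}\right) - \frac{9}{1624} = - \frac{\sqrt{2634}}{24204} - \frac{9}{1624} = - \frac{9}{1624} - \frac{\sqrt{2634}}{24204}$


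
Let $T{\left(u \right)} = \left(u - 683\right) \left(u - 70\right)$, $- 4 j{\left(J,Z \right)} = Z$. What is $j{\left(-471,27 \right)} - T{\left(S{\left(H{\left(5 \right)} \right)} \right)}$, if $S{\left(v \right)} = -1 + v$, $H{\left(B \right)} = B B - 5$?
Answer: $- \frac{135483}{4} \approx -33871.0$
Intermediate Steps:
$j{\left(J,Z \right)} = - \frac{Z}{4}$
$H{\left(B \right)} = -5 + B^{2}$ ($H{\left(B \right)} = B^{2} - 5 = -5 + B^{2}$)
$T{\left(u \right)} = \left(-683 + u\right) \left(-70 + u\right)$
$j{\left(-471,27 \right)} - T{\left(S{\left(H{\left(5 \right)} \right)} \right)} = \left(- \frac{1}{4}\right) 27 - \left(47810 + \left(-1 - \left(5 - 5^{2}\right)\right)^{2} - 753 \left(-1 - \left(5 - 5^{2}\right)\right)\right) = - \frac{27}{4} - \left(47810 + \left(-1 + \left(-5 + 25\right)\right)^{2} - 753 \left(-1 + \left(-5 + 25\right)\right)\right) = - \frac{27}{4} - \left(47810 + \left(-1 + 20\right)^{2} - 753 \left(-1 + 20\right)\right) = - \frac{27}{4} - \left(47810 + 19^{2} - 14307\right) = - \frac{27}{4} - \left(47810 + 361 - 14307\right) = - \frac{27}{4} - 33864 = - \frac{135483}{4}$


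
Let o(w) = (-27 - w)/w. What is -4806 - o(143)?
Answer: -687088/143 ≈ -4804.8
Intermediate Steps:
o(w) = (-27 - w)/w
-4806 - o(143) = -4806 - (-27 - 1*143)/143 = -4806 - (-27 - 143)/143 = -4806 - (-170)/143 = -4806 - 1*(-170/143) = -4806 + 170/143 = -687088/143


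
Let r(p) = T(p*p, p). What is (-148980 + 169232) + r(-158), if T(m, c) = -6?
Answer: 20246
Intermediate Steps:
r(p) = -6
(-148980 + 169232) + r(-158) = (-148980 + 169232) - 6 = 20252 - 6 = 20246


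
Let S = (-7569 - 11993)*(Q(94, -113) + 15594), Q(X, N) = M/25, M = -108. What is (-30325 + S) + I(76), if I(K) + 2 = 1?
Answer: -7624891154/25 ≈ -3.0500e+8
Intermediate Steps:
I(K) = -1 (I(K) = -2 + 1 = -1)
Q(X, N) = -108/25
S = -7624133004/25 (S = (-7569 - 11993)*(-108/25 + 15594) = -19562*389742/25 = -7624133004/25 ≈ -3.0497e+8)
(-30325 + S) + I(76) = (-30325 - 7624133004/25) - 1 = -7624891129/25 - 1 = -7624891154/25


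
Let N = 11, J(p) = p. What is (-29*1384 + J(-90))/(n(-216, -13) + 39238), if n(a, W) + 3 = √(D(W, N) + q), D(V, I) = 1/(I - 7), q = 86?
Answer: -1262613688/1231508111 + 80452*√345/6157540555 ≈ -1.0250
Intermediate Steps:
D(V, I) = 1/(-7 + I)
n(a, W) = -3 + √345/2 (n(a, W) = -3 + √(1/(-7 + 11) + 86) = -3 + √(1/4 + 86) = -3 + √(¼ + 86) = -3 + √(345/4) = -3 + √345/2)
(-29*1384 + J(-90))/(n(-216, -13) + 39238) = (-29*1384 - 90)/((-3 + √345/2) + 39238) = (-40136 - 90)/(39235 + √345/2) = -40226/(39235 + √345/2)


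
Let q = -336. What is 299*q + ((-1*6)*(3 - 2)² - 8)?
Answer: -100478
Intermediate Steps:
299*q + ((-1*6)*(3 - 2)² - 8) = 299*(-336) + ((-1*6)*(3 - 2)² - 8) = -100464 + (-6*1² - 8) = -100464 + (-6*1 - 8) = -100464 + (-6 - 8) = -100464 - 14 = -100478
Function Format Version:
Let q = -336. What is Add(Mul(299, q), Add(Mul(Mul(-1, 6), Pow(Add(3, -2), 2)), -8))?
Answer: -100478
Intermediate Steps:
Add(Mul(299, q), Add(Mul(Mul(-1, 6), Pow(Add(3, -2), 2)), -8)) = Add(Mul(299, -336), Add(Mul(Mul(-1, 6), Pow(Add(3, -2), 2)), -8)) = Add(-100464, Add(Mul(-6, Pow(1, 2)), -8)) = Add(-100464, Add(Mul(-6, 1), -8)) = Add(-100464, Add(-6, -8)) = Add(-100464, -14) = -100478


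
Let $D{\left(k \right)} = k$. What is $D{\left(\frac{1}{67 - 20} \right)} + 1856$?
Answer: $\frac{87233}{47} \approx 1856.0$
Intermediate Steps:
$D{\left(\frac{1}{67 - 20} \right)} + 1856 = \frac{1}{67 - 20} + 1856 = \frac{1}{47} + 1856 = \frac{87233}{47}$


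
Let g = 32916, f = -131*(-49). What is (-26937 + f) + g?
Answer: 12398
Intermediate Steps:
f = 6419
(-26937 + f) + g = (-26937 + 6419) + 32916 = -20518 + 32916 = 12398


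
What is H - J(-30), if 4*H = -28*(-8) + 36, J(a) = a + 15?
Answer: 80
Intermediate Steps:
J(a) = 15 + a
H = 65 (H = (-28*(-8) + 36)/4 = (224 + 36)/4 = (1/4)*260 = 65)
H - J(-30) = 65 - (15 - 30) = 65 - 1*(-15) = 65 + 15 = 80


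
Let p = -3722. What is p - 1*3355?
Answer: -7077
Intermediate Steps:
p - 1*3355 = -3722 - 1*3355 = -3722 - 3355 = -7077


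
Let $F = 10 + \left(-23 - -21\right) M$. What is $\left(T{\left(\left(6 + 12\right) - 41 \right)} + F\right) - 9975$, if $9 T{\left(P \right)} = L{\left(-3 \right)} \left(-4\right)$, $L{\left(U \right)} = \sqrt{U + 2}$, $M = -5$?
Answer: $-9955 - \frac{4 i}{9} \approx -9955.0 - 0.44444 i$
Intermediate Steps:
$L{\left(U \right)} = \sqrt{2 + U}$
$T{\left(P \right)} = - \frac{4 i}{9}$ ($T{\left(P \right)} = \frac{\sqrt{2 - 3} \left(-4\right)}{9} = \frac{\sqrt{-1} \left(-4\right)}{9} = \frac{i \left(-4\right)}{9} = \frac{\left(-4\right) i}{9} = - \frac{4 i}{9}$)
$F = 20$ ($F = 10 + \left(-23 - -21\right) \left(-5\right) = 10 + \left(-23 + 21\right) \left(-5\right) = 10 - -10 = 10 + 10 = 20$)
$\left(T{\left(\left(6 + 12\right) - 41 \right)} + F\right) - 9975 = \left(- \frac{4 i}{9} + 20\right) - 9975 = \left(20 - \frac{4 i}{9}\right) - 9975 = -9955 - \frac{4 i}{9}$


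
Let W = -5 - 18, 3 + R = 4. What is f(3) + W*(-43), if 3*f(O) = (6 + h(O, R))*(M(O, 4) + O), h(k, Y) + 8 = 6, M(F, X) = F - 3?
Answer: 993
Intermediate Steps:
M(F, X) = -3 + F
R = 1 (R = -3 + 4 = 1)
h(k, Y) = -2 (h(k, Y) = -8 + 6 = -2)
f(O) = -4 + 8*O/3 (f(O) = ((6 - 2)*((-3 + O) + O))/3 = (4*(-3 + 2*O))/3 = (-12 + 8*O)/3 = -4 + 8*O/3)
W = -23
f(3) + W*(-43) = (-4 + (8/3)*3) - 23*(-43) = (-4 + 8) + 989 = 4 + 989 = 993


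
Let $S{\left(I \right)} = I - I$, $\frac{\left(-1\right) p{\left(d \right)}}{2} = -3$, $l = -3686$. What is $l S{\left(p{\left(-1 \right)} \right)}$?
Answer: $0$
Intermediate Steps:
$p{\left(d \right)} = 6$ ($p{\left(d \right)} = \left(-2\right) \left(-3\right) = 6$)
$S{\left(I \right)} = 0$
$l S{\left(p{\left(-1 \right)} \right)} = \left(-3686\right) 0 = 0$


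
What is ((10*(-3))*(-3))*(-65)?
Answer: -5850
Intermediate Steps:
((10*(-3))*(-3))*(-65) = -30*(-3)*(-65) = 90*(-65) = -5850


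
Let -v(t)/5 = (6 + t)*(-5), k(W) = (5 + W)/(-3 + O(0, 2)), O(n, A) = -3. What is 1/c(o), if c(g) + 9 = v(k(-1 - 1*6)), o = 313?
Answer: 3/448 ≈ 0.0066964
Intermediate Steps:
k(W) = -⅚ - W/6 (k(W) = (5 + W)/(-3 - 3) = (5 + W)/(-6) = (5 + W)*(-⅙) = -⅚ - W/6)
v(t) = 150 + 25*t (v(t) = -5*(6 + t)*(-5) = -5*(-30 - 5*t) = 150 + 25*t)
c(g) = 448/3 (c(g) = -9 + (150 + 25*(-⅚ - (-1 - 1*6)/6)) = -9 + (150 + 25*(-⅚ - (-1 - 6)/6)) = -9 + (150 + 25*(-⅚ - ⅙*(-7))) = -9 + (150 + 25*(-⅚ + 7/6)) = -9 + (150 + 25*(⅓)) = -9 + (150 + 25/3) = -9 + 475/3 = 448/3)
1/c(o) = 1/(448/3) = 3/448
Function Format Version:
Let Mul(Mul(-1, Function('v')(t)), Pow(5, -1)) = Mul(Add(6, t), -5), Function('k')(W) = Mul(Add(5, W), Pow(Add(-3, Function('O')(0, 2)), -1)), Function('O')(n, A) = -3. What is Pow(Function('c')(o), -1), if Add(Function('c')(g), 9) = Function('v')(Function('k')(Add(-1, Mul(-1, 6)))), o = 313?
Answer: Rational(3, 448) ≈ 0.0066964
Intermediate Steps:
Function('k')(W) = Add(Rational(-5, 6), Mul(Rational(-1, 6), W)) (Function('k')(W) = Mul(Add(5, W), Pow(Add(-3, -3), -1)) = Mul(Add(5, W), Pow(-6, -1)) = Mul(Add(5, W), Rational(-1, 6)) = Add(Rational(-5, 6), Mul(Rational(-1, 6), W)))
Function('v')(t) = Add(150, Mul(25, t)) (Function('v')(t) = Mul(-5, Mul(Add(6, t), -5)) = Mul(-5, Add(-30, Mul(-5, t))) = Add(150, Mul(25, t)))
Function('c')(g) = Rational(448, 3) (Function('c')(g) = Add(-9, Add(150, Mul(25, Add(Rational(-5, 6), Mul(Rational(-1, 6), Add(-1, Mul(-1, 6))))))) = Add(-9, Add(150, Mul(25, Add(Rational(-5, 6), Mul(Rational(-1, 6), Add(-1, -6)))))) = Add(-9, Add(150, Mul(25, Add(Rational(-5, 6), Mul(Rational(-1, 6), -7))))) = Add(-9, Add(150, Mul(25, Add(Rational(-5, 6), Rational(7, 6))))) = Add(-9, Add(150, Mul(25, Rational(1, 3)))) = Add(-9, Add(150, Rational(25, 3))) = Add(-9, Rational(475, 3)) = Rational(448, 3))
Pow(Function('c')(o), -1) = Pow(Rational(448, 3), -1) = Rational(3, 448)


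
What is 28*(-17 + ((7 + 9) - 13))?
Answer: -392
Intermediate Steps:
28*(-17 + ((7 + 9) - 13)) = 28*(-17 + (16 - 13)) = 28*(-17 + 3) = 28*(-14) = -392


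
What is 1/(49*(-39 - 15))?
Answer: -1/2646 ≈ -0.00037793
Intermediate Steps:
1/(49*(-39 - 15)) = 1/(49*(-54)) = 1/(-2646) = -1/2646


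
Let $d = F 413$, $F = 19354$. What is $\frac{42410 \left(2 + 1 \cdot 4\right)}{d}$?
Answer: $\frac{127230}{3996601} \approx 0.031835$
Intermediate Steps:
$d = 7993202$ ($d = 19354 \cdot 413 = 7993202$)
$\frac{42410 \left(2 + 1 \cdot 4\right)}{d} = \frac{42410 \left(2 + 1 \cdot 4\right)}{7993202} = 42410 \left(2 + 4\right) \frac{1}{7993202} = 42410 \cdot 6 \cdot \frac{1}{7993202} = 254460 \cdot \frac{1}{7993202} = \frac{127230}{3996601}$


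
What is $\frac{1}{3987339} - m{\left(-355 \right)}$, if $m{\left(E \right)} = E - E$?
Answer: $\frac{1}{3987339} \approx 2.5079 \cdot 10^{-7}$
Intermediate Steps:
$m{\left(E \right)} = 0$
$\frac{1}{3987339} - m{\left(-355 \right)} = \frac{1}{3987339} - 0 = \frac{1}{3987339} + 0 = \frac{1}{3987339}$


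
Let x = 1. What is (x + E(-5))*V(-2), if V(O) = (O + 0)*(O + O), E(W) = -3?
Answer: -16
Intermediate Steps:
V(O) = 2*O² (V(O) = O*(2*O) = 2*O²)
(x + E(-5))*V(-2) = (1 - 3)*(2*(-2)²) = -4*4 = -2*8 = -16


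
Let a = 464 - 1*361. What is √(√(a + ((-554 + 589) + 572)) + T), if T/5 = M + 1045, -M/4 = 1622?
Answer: √(-27215 + √710) ≈ 164.89*I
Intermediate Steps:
M = -6488 (M = -4*1622 = -6488)
a = 103 (a = 464 - 361 = 103)
T = -27215 (T = 5*(-6488 + 1045) = 5*(-5443) = -27215)
√(√(a + ((-554 + 589) + 572)) + T) = √(√(103 + ((-554 + 589) + 572)) - 27215) = √(√(103 + (35 + 572)) - 27215) = √(√(103 + 607) - 27215) = √(√710 - 27215) = √(-27215 + √710)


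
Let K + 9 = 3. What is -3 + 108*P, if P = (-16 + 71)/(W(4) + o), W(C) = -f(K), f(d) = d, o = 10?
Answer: 1473/4 ≈ 368.25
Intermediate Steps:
K = -6 (K = -9 + 3 = -6)
W(C) = 6 (W(C) = -1*(-6) = 6)
P = 55/16 (P = (-16 + 71)/(6 + 10) = 55/16 ≈ 3.4375)
-3 + 108*P = -3 + 108*(55/16) = -3 + 1485/4 = 1473/4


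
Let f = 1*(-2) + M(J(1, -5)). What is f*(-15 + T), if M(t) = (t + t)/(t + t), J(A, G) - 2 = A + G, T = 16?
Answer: -1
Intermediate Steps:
J(A, G) = 2 + A + G (J(A, G) = 2 + (A + G) = 2 + A + G)
M(t) = 1 (M(t) = (2*t)/((2*t)) = (2*t)*(1/(2*t)) = 1)
f = -1 (f = 1*(-2) + 1 = -2 + 1 = -1)
f*(-15 + T) = -(-15 + 16) = -1*1 = -1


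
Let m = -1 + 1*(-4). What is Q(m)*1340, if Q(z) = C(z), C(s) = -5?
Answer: -6700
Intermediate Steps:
m = -5 (m = -1 - 4 = -5)
Q(z) = -5
Q(m)*1340 = -5*1340 = -6700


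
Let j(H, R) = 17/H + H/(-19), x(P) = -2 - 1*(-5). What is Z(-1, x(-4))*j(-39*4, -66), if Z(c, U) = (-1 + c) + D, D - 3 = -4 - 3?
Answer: -24013/494 ≈ -48.609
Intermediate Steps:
x(P) = 3 (x(P) = -2 + 5 = 3)
D = -4 (D = 3 + (-4 - 3) = 3 - 7 = -4)
Z(c, U) = -5 + c (Z(c, U) = (-1 + c) - 4 = -5 + c)
j(H, R) = 17/H - H/19 (j(H, R) = 17/H + H*(-1/19) = 17/H - H/19)
Z(-1, x(-4))*j(-39*4, -66) = (-5 - 1)*(17/((-39*4)) - (-39)*4/19) = -6*(17/(-156) - 1/19*(-156)) = -6*(17*(-1/156) + 156/19) = -6*(-17/156 + 156/19) = -6*24013/2964 = -24013/494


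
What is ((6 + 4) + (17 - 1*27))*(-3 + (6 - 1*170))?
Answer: 0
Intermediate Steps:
((6 + 4) + (17 - 1*27))*(-3 + (6 - 1*170)) = (10 + (17 - 27))*(-3 + (6 - 170)) = (10 - 10)*(-3 - 164) = 0*(-167) = 0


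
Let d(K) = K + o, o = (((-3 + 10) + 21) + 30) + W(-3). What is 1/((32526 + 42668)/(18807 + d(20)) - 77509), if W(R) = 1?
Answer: -1349/104554270 ≈ -1.2902e-5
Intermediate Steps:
o = 59 (o = (((-3 + 10) + 21) + 30) + 1 = ((7 + 21) + 30) + 1 = (28 + 30) + 1 = 58 + 1 = 59)
d(K) = 59 + K (d(K) = K + 59 = 59 + K)
1/((32526 + 42668)/(18807 + d(20)) - 77509) = 1/((32526 + 42668)/(18807 + (59 + 20)) - 77509) = 1/(75194/(18807 + 79) - 77509) = 1/(75194/18886 - 77509) = 1/(75194*(1/18886) - 77509) = 1/(5371/1349 - 77509) = 1/(-104554270/1349) = -1349/104554270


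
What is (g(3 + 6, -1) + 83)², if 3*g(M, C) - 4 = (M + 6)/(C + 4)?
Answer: 7396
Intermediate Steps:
g(M, C) = 4/3 + (6 + M)/(3*(4 + C)) (g(M, C) = 4/3 + ((M + 6)/(C + 4))/3 = 4/3 + ((6 + M)/(4 + C))/3 = 4/3 + (6 + M)/(3*(4 + C)))
(g(3 + 6, -1) + 83)² = ((22 + (3 + 6) + 4*(-1))/(3*(4 - 1)) + 83)² = ((⅓)*(22 + 9 - 4)/3 + 83)² = ((⅓)*(⅓)*27 + 83)² = (3 + 83)² = 86² = 7396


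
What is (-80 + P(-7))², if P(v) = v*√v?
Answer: 6057 + 1120*I*√7 ≈ 6057.0 + 2963.2*I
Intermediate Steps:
P(v) = v^(3/2)
(-80 + P(-7))² = (-80 + (-7)^(3/2))² = (-80 - 7*I*√7)²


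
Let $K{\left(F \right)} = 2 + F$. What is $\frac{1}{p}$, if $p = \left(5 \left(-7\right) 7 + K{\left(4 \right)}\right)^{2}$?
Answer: $\frac{1}{57121} \approx 1.7507 \cdot 10^{-5}$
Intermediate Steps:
$p = 57121$ ($p = \left(5 \left(-7\right) 7 + \left(2 + 4\right)\right)^{2} = \left(\left(-35\right) 7 + 6\right)^{2} = \left(-245 + 6\right)^{2} = \left(-239\right)^{2} = 57121$)
$\frac{1}{p} = \frac{1}{57121}$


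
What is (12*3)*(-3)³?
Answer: -972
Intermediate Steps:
(12*3)*(-3)³ = 36*(-27) = -972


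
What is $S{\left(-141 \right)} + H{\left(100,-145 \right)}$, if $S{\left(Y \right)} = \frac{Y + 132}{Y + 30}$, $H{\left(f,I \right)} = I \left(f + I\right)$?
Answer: $\frac{241428}{37} \approx 6525.1$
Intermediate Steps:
$H{\left(f,I \right)} = I \left(I + f\right)$
$S{\left(Y \right)} = \frac{132 + Y}{30 + Y}$
$S{\left(-141 \right)} + H{\left(100,-145 \right)} = \frac{132 - 141}{30 - 141} - 145 \left(-145 + 100\right) = \frac{1}{-111} \left(-9\right) - -6525 = \left(- \frac{1}{111}\right) \left(-9\right) + 6525 = \frac{3}{37} + 6525 = \frac{241428}{37}$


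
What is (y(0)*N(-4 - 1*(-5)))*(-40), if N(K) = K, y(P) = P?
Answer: 0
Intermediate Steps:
(y(0)*N(-4 - 1*(-5)))*(-40) = (0*(-4 - 1*(-5)))*(-40) = (0*(-4 + 5))*(-40) = (0*1)*(-40) = 0*(-40) = 0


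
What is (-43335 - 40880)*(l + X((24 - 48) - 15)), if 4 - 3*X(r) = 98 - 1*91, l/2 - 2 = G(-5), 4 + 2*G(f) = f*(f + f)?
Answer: -4126535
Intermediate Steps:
G(f) = -2 + f² (G(f) = -2 + (f*(f + f))/2 = -2 + (f*(2*f))/2 = -2 + (2*f²)/2 = -2 + f²)
l = 50 (l = 4 + 2*(-2 + (-5)²) = 4 + 2*(-2 + 25) = 4 + 2*23 = 4 + 46 = 50)
X(r) = -1 (X(r) = 4/3 - (98 - 1*91)/3 = 4/3 - (98 - 91)/3 = 4/3 - ⅓*7 = 4/3 - 7/3 = -1)
(-43335 - 40880)*(l + X((24 - 48) - 15)) = (-43335 - 40880)*(50 - 1) = -84215*49 = -4126535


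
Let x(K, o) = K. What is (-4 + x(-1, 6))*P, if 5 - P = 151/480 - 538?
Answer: -260489/96 ≈ -2713.4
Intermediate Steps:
P = 260489/480 (P = 5 - (151/480 - 538) = 5 - 1*(-258089/480) = 5 + 258089/480 = 260489/480 ≈ 542.69)
(-4 + x(-1, 6))*P = (-4 - 1)*(260489/480) = -5*260489/480 = -260489/96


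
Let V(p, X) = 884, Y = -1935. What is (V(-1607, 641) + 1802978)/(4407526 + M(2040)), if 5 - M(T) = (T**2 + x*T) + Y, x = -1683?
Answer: 901931/1840593 ≈ 0.49002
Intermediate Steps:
M(T) = 1940 - T**2 + 1683*T (M(T) = 5 - ((T**2 - 1683*T) - 1935) = 5 - (-1935 + T**2 - 1683*T) = 5 + (1935 - T**2 + 1683*T) = 1940 - T**2 + 1683*T)
(V(-1607, 641) + 1802978)/(4407526 + M(2040)) = (884 + 1802978)/(4407526 + (1940 - 1*2040**2 + 1683*2040)) = 1803862/(4407526 + (1940 - 1*4161600 + 3433320)) = 1803862/(4407526 + (1940 - 4161600 + 3433320)) = 1803862/(4407526 - 726340) = 1803862/3681186 = 1803862*(1/3681186) = 901931/1840593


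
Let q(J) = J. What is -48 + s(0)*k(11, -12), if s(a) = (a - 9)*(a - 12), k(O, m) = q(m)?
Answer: -1344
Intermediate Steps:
k(O, m) = m
s(a) = (-12 + a)*(-9 + a) (s(a) = (-9 + a)*(-12 + a) = (-12 + a)*(-9 + a))
-48 + s(0)*k(11, -12) = -48 + (108 + 0² - 21*0)*(-12) = -48 + (108 + 0 + 0)*(-12) = -48 + 108*(-12) = -48 - 1296 = -1344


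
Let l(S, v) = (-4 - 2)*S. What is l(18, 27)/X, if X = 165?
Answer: -36/55 ≈ -0.65455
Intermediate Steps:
l(S, v) = -6*S
l(18, 27)/X = -6*18/165 = -108*1/165 = -36/55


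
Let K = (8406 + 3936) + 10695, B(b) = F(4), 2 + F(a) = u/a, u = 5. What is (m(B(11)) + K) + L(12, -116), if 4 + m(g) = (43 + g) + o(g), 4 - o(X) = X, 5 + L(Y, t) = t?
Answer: 22959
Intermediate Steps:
L(Y, t) = -5 + t
F(a) = -2 + 5/a
o(X) = 4 - X
B(b) = -¾ (B(b) = -2 + 5/4 = -¾)
m(g) = 43 (m(g) = -4 + ((43 + g) + (4 - g)) = -4 + 47 = 43)
K = 23037 (K = 12342 + 10695 = 23037)
(m(B(11)) + K) + L(12, -116) = (43 + 23037) + (-5 - 116) = 23080 - 121 = 22959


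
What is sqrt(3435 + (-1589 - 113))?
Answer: sqrt(1733) ≈ 41.629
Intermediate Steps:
sqrt(3435 + (-1589 - 113)) = sqrt(3435 - 1702) = sqrt(1733)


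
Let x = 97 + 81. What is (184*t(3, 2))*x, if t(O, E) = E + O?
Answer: 163760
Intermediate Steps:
x = 178
(184*t(3, 2))*x = (184*(2 + 3))*178 = (184*5)*178 = 920*178 = 163760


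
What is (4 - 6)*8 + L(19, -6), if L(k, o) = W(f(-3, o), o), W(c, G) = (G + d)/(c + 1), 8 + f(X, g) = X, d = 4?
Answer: -79/5 ≈ -15.800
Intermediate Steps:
f(X, g) = -8 + X
W(c, G) = (4 + G)/(1 + c) (W(c, G) = (G + 4)/(c + 1) = (4 + G)/(1 + c))
L(k, o) = -⅖ - o/10 (L(k, o) = (4 + o)/(1 + (-8 - 3)) = (4 + o)/(1 - 11) = (4 + o)/(-10) = -(4 + o)/10 = -⅖ - o/10)
(4 - 6)*8 + L(19, -6) = (4 - 6)*8 + (-⅖ - ⅒*(-6)) = -2*8 + (-⅖ + ⅗) = -16 + ⅕ = -79/5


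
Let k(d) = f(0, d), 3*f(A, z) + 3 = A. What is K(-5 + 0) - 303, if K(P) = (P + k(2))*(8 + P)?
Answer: -321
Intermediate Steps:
f(A, z) = -1 + A/3
k(d) = -1 (k(d) = -1 + (1/3)*0 = -1 + 0 = -1)
K(P) = (-1 + P)*(8 + P) (K(P) = (P - 1)*(8 + P) = (-1 + P)*(8 + P))
K(-5 + 0) - 303 = (-8 + (-5 + 0)**2 + 7*(-5 + 0)) - 303 = (-8 + (-5)**2 + 7*(-5)) - 303 = (-8 + 25 - 35) - 303 = -18 - 303 = -321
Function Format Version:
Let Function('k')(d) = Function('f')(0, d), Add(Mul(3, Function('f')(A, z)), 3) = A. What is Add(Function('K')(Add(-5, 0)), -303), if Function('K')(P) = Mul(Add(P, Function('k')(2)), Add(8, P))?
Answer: -321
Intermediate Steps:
Function('f')(A, z) = Add(-1, Mul(Rational(1, 3), A))
Function('k')(d) = -1 (Function('k')(d) = Add(-1, Mul(Rational(1, 3), 0)) = Add(-1, 0) = -1)
Function('K')(P) = Mul(Add(-1, P), Add(8, P)) (Function('K')(P) = Mul(Add(P, -1), Add(8, P)) = Mul(Add(-1, P), Add(8, P)))
Add(Function('K')(Add(-5, 0)), -303) = Add(Add(-8, Pow(Add(-5, 0), 2), Mul(7, Add(-5, 0))), -303) = Add(Add(-8, Pow(-5, 2), Mul(7, -5)), -303) = Add(Add(-8, 25, -35), -303) = Add(-18, -303) = -321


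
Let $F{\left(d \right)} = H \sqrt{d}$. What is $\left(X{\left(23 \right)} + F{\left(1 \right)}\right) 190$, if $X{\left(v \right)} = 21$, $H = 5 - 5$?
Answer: $3990$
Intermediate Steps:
$H = 0$ ($H = 5 - 5 = 0$)
$F{\left(d \right)} = 0$ ($F{\left(d \right)} = 0 \sqrt{d} = 0$)
$\left(X{\left(23 \right)} + F{\left(1 \right)}\right) 190 = \left(21 + 0\right) 190 = 21 \cdot 190 = 3990$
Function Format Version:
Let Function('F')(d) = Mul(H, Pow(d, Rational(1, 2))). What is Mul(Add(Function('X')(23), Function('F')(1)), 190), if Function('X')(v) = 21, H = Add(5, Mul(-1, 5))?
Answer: 3990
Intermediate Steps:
H = 0 (H = Add(5, -5) = 0)
Function('F')(d) = 0 (Function('F')(d) = Mul(0, Pow(d, Rational(1, 2))) = 0)
Mul(Add(Function('X')(23), Function('F')(1)), 190) = Mul(Add(21, 0), 190) = Mul(21, 190) = 3990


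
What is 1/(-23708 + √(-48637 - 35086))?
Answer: -23708/562152987 - I*√83723/562152987 ≈ -4.2174e-5 - 5.1472e-7*I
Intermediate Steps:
1/(-23708 + √(-48637 - 35086)) = 1/(-23708 + √(-83723)) = 1/(-23708 + I*√83723)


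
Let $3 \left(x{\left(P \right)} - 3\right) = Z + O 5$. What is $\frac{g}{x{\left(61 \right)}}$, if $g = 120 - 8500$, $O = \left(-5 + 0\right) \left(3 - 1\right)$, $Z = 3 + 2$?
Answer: $\frac{2095}{3} \approx 698.33$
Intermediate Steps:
$Z = 5$
$O = -10$ ($O = \left(-5\right) 2 = -10$)
$x{\left(P \right)} = -12$ ($x{\left(P \right)} = 3 + \frac{5 - 50}{3} = 3 + \frac{1}{3} \left(-45\right) = 3 - 15 = -12$)
$g = -8380$ ($g = 120 - 8500 = -8380$)
$\frac{g}{x{\left(61 \right)}} = - \frac{8380}{-12} = \left(-8380\right) \left(- \frac{1}{12}\right) = \frac{2095}{3}$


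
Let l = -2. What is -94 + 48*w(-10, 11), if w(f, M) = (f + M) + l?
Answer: -142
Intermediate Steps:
w(f, M) = -2 + M + f (w(f, M) = (f + M) - 2 = (M + f) - 2 = -2 + M + f)
-94 + 48*w(-10, 11) = -94 + 48*(-2 + 11 - 10) = -94 + 48*(-1) = -94 - 48 = -142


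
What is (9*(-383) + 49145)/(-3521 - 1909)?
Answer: -22849/2715 ≈ -8.4158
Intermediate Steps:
(9*(-383) + 49145)/(-3521 - 1909) = (-3447 + 49145)/(-5430) = 45698*(-1/5430) = -22849/2715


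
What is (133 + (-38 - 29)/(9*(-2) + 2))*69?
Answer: 151455/16 ≈ 9465.9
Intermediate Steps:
(133 + (-38 - 29)/(9*(-2) + 2))*69 = (133 - 67/(-18 + 2))*69 = (133 - 67/(-16))*69 = (133 - 67*(-1/16))*69 = (133 + 67/16)*69 = (2195/16)*69 = 151455/16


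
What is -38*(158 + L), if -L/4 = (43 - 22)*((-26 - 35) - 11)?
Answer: -235828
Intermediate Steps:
L = 6048 (L = -4*(43 - 22)*((-26 - 35) - 11) = -84*(-61 - 11) = -84*(-72) = -4*(-1512) = 6048)
-38*(158 + L) = -38*(158 + 6048) = -38*6206 = -235828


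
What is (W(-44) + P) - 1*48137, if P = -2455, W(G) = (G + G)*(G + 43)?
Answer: -50504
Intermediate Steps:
W(G) = 2*G*(43 + G) (W(G) = (2*G)*(43 + G) = 2*G*(43 + G))
(W(-44) + P) - 1*48137 = (2*(-44)*(43 - 44) - 2455) - 1*48137 = (2*(-44)*(-1) - 2455) - 48137 = (88 - 2455) - 48137 = -2367 - 48137 = -50504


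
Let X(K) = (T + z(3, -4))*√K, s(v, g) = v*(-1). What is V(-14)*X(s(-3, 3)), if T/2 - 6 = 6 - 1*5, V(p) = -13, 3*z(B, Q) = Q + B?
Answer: -533*√3/3 ≈ -307.73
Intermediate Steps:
z(B, Q) = B/3 + Q/3 (z(B, Q) = (Q + B)/3 = (B + Q)/3 = B/3 + Q/3)
T = 14 (T = 12 + 2*(6 - 1*5) = 12 + 2*(6 - 5) = 12 + 2*1 = 12 + 2 = 14)
s(v, g) = -v
X(K) = 41*√K/3 (X(K) = (14 + ((⅓)*3 + (⅓)*(-4)))*√K = (14 + (1 - 4/3))*√K = (14 - ⅓)*√K = 41*√K/3)
V(-14)*X(s(-3, 3)) = -533*√(-1*(-3))/3 = -533*√3/3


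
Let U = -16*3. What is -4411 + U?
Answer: -4459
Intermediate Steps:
U = -48
-4411 + U = -4411 - 48 = -4459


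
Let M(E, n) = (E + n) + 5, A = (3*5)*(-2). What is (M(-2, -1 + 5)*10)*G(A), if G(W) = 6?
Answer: 420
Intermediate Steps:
A = -30 (A = 15*(-2) = -30)
M(E, n) = 5 + E + n
(M(-2, -1 + 5)*10)*G(A) = ((5 - 2 + (-1 + 5))*10)*6 = ((5 - 2 + 4)*10)*6 = (7*10)*6 = 70*6 = 420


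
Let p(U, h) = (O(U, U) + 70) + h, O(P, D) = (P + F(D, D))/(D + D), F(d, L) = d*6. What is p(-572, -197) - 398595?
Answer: -797437/2 ≈ -3.9872e+5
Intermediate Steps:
F(d, L) = 6*d
O(P, D) = (P + 6*D)/(2*D) (O(P, D) = (P + 6*D)/(D + D) = (P + 6*D)/((2*D)) = (P + 6*D)*(1/(2*D)) = (P + 6*D)/(2*D))
p(U, h) = 147/2 + h (p(U, h) = ((3 + U/(2*U)) + 70) + h = ((3 + ½) + 70) + h = (7/2 + 70) + h = 147/2 + h)
p(-572, -197) - 398595 = (147/2 - 197) - 398595 = -247/2 - 398595 = -797437/2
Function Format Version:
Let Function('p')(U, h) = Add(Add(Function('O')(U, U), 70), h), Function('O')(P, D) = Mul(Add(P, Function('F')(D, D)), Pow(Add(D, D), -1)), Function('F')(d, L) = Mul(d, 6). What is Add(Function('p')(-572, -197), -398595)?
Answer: Rational(-797437, 2) ≈ -3.9872e+5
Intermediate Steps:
Function('F')(d, L) = Mul(6, d)
Function('O')(P, D) = Mul(Rational(1, 2), Pow(D, -1), Add(P, Mul(6, D))) (Function('O')(P, D) = Mul(Add(P, Mul(6, D)), Pow(Add(D, D), -1)) = Mul(Add(P, Mul(6, D)), Pow(Mul(2, D), -1)) = Mul(Add(P, Mul(6, D)), Mul(Rational(1, 2), Pow(D, -1))) = Mul(Rational(1, 2), Pow(D, -1), Add(P, Mul(6, D))))
Function('p')(U, h) = Add(Rational(147, 2), h) (Function('p')(U, h) = Add(Add(Add(3, Mul(Rational(1, 2), U, Pow(U, -1))), 70), h) = Add(Add(Add(3, Rational(1, 2)), 70), h) = Add(Add(Rational(7, 2), 70), h) = Add(Rational(147, 2), h))
Add(Function('p')(-572, -197), -398595) = Add(Add(Rational(147, 2), -197), -398595) = Add(Rational(-247, 2), -398595) = Rational(-797437, 2)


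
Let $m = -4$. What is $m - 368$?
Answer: $-372$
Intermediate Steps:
$m - 368 = -4 - 368 = -372$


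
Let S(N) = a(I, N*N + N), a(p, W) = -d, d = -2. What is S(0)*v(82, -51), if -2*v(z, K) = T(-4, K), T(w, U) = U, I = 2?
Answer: 51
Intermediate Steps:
a(p, W) = 2 (a(p, W) = -1*(-2) = 2)
S(N) = 2
v(z, K) = -K/2
S(0)*v(82, -51) = 2*(-½*(-51)) = 2*(51/2) = 51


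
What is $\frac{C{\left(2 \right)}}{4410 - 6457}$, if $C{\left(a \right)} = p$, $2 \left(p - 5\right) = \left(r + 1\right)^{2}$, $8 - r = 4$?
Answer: $- \frac{35}{4094} \approx -0.0085491$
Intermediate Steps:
$r = 4$ ($r = 8 - 4 = 4$)
$p = \frac{35}{2}$ ($p = 5 + \frac{\left(4 + 1\right)^{2}}{2} = 5 + \frac{5^{2}}{2} = 5 + \frac{1}{2} \cdot 25 = 5 + \frac{25}{2} = \frac{35}{2} \approx 17.5$)
$C{\left(a \right)} = \frac{35}{2}$
$\frac{C{\left(2 \right)}}{4410 - 6457} = \frac{35}{2 \left(4410 - 6457\right)} = \frac{35}{2 \left(-2047\right)} = \frac{35}{2} \left(- \frac{1}{2047}\right) = - \frac{35}{4094}$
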